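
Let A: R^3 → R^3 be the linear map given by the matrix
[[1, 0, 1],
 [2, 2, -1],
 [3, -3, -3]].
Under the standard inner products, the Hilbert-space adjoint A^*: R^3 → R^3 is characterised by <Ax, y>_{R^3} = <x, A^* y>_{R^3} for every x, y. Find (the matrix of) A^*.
A^* = A^T =
[[1, 2, 3],
 [0, 2, -3],
 [1, -1, -3]]

For real matrices with standard dot products, the defining identity <Ax, y> = <x, A^* y> gives (Ax)^T y = x^T (A^*) y, i.e. x^T A^T y = x^T (A^*) y. Since this holds for all x, y, we must have A^* = A^T. Therefore
A^* =
[[1, 2, 3],
 [0, 2, -3],
 [1, -1, -3]].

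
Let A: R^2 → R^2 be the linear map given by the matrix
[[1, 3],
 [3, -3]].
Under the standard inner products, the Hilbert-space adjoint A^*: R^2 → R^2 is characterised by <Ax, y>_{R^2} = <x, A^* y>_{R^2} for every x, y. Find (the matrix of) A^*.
A^* = A^T =
[[1, 3],
 [3, -3]]

For real matrices with standard dot products, the defining identity <Ax, y> = <x, A^* y> gives (Ax)^T y = x^T (A^*) y, i.e. x^T A^T y = x^T (A^*) y. Since this holds for all x, y, we must have A^* = A^T. Therefore
A^* =
[[1, 3],
 [3, -3]].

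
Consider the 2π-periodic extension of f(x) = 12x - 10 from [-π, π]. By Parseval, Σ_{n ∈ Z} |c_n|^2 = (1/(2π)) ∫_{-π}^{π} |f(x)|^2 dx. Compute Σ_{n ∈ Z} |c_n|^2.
Σ |c_n|^2 = 48π^2 + 100

Expand and integrate term by term over [-π, π]:
  ∫ (12x)^2 dx = 144·(2π^3/3); ∫ 2·12·(-10)·x dx = 0 (odd integrand); ∫ (-10)^2 dx = 100·2π.
So (1/(2π)) ∫_{-π}^{π} (12x - 10)^2 dx = 144π^2/3 + 100 = 48π^2 + 100.
Parseval ⇒ Σ |c_n|^2 = 48π^2 + 100.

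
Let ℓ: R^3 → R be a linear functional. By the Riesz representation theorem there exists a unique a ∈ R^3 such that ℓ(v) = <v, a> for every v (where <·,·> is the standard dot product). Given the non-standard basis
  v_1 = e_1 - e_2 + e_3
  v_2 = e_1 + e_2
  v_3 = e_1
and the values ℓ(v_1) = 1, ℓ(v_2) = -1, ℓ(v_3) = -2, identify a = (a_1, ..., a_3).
a = (-2, 1, 4)

Write a = (a_1, ..., a_3) in the standard basis. For each basis vector v_i, ℓ(v_i) = <v_i, a> is a linear equation in the a_j's. Collect the n equations into a matrix system V a = ℓ, where row i of V is v_i (expressed in the standard basis). Since V is invertible (lower-triangular with 1s on the diagonal, up to permutation), solve by back-substitution:
  V =
[[1, -1, 1],
 [1, 1, 0],
 [1, 0, 0]]
  V a = (1, -1, -2)
Solving gives a = (-2, 1, 4).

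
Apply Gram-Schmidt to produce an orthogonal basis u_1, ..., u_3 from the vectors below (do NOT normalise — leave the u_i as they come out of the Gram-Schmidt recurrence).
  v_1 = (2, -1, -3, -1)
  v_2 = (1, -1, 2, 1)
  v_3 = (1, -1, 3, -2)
Orthogonal basis:
  u_1 = (2, -1, -3, -1)
  u_2 = (23/15, -19/15, 6/5, 11/15)
  u_3 = (23/89, -19/89, 107/89, -256/89)

Apply the Gram-Schmidt recurrence
  u_1 = v_1
  u_i = v_i − Σ_{j<i} ((v_i · u_j) / (u_j · u_j)) · u_j.

Step by step this gives:
  u_1 = (2, -1, -3, -1)
  u_2 = (23/15, -19/15, 6/5, 11/15)
  u_3 = (23/89, -19/89, 107/89, -256/89)

Orthogonality check:
  u_2 · u_1 = 0 (should be 0)
  u_3 · u_1 = 0 (should be 0)
  u_3 · u_2 = 0 (should be 0)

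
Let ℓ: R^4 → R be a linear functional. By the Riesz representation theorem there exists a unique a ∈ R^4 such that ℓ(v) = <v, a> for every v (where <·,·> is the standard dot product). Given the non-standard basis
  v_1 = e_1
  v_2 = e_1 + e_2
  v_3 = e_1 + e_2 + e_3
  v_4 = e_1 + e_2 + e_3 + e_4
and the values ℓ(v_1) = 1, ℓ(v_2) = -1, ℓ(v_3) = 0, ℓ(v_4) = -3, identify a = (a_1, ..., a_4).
a = (1, -2, 1, -3)

Write a = (a_1, ..., a_4) in the standard basis. For each basis vector v_i, ℓ(v_i) = <v_i, a> is a linear equation in the a_j's. Collect the n equations into a matrix system V a = ℓ, where row i of V is v_i (expressed in the standard basis). Since V is invertible (lower-triangular with 1s on the diagonal, up to permutation), solve by back-substitution:
  V =
[[1, 0, 0, 0],
 [1, 1, 0, 0],
 [1, 1, 1, 0],
 [1, 1, 1, 1]]
  V a = (1, -1, 0, -3)
Solving gives a = (1, -2, 1, -3).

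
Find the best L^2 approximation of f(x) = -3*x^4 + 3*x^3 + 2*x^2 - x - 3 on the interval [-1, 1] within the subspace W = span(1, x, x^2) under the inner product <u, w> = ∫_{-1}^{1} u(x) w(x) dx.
g(x) = -4*x^2/7 + 4*x/5 - 96/35

The best approximation g ∈ W is the orthogonal projection of f onto W. Writing g = a_0 + a_1 x + a_2 x^2, the coefficients solve the normal equations G · a = b where
  G_{ij} = <φ_i, φ_j> and b_i = <f, φ_i>, with φ_0 = 1, φ_1 = x, φ_2 = x^2.
G =
  [2, 0, 2/3]
  [0, 2/3, 0]
  [2/3, 0, 2/5],
b = (-88/15, 8/15, -72/35).
Solving gives a_0 = -96/35, a_1 = 4/5, a_2 = -4/7, so
  g(x) = -4*x^2/7 + 4*x/5 - 96/35.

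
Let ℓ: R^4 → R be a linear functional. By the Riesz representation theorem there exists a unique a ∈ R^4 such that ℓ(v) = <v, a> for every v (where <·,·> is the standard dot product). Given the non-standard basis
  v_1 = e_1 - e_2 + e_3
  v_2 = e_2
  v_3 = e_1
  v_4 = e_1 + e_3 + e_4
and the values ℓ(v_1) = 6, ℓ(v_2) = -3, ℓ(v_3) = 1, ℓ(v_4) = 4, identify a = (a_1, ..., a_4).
a = (1, -3, 2, 1)

Write a = (a_1, ..., a_4) in the standard basis. For each basis vector v_i, ℓ(v_i) = <v_i, a> is a linear equation in the a_j's. Collect the n equations into a matrix system V a = ℓ, where row i of V is v_i (expressed in the standard basis). Since V is invertible (lower-triangular with 1s on the diagonal, up to permutation), solve by back-substitution:
  V =
[[1, -1, 1, 0],
 [0, 1, 0, 0],
 [1, 0, 0, 0],
 [1, 0, 1, 1]]
  V a = (6, -3, 1, 4)
Solving gives a = (1, -3, 2, 1).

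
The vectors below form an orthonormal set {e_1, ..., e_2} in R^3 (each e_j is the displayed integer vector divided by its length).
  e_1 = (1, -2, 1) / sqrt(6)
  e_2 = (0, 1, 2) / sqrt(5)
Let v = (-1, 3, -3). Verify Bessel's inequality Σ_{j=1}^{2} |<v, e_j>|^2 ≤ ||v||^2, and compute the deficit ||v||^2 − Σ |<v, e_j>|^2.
Σ |<v, e_j>|^2 = 277/15; ||v||^2 = 19; deficit = 8/15

Write each e_j = u_j / sqrt(<u_j, u_j>) where u_j is the displayed integer vector. Then <v, e_j> = <v, u_j> / sqrt(<u_j, u_j>), so |<v, e_j>|^2 = <v, u_j>^2 / <u_j, u_j>.
Coefficients: <v, e_1> = -10/sqrt(6), <v, e_2> = -3/sqrt(5).
Square and sum: Σ |<v, e_j>|^2 = 277/15.
Compute ||v||^2 = v·v = 19.
Deficit = 19 − 277/15 = 8/15 ≥ 0, confirming Bessel's inequality. (The deficit equals ||v − Σ <v,e_j> e_j||^2, the squared distance from v to span{e_j}.)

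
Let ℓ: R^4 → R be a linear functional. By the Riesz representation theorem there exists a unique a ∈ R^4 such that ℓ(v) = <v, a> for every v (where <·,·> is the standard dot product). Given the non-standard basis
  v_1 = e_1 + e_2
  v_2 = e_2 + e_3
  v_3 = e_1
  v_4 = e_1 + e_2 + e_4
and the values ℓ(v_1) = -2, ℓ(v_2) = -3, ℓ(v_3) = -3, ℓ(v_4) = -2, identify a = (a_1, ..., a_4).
a = (-3, 1, -4, 0)

Write a = (a_1, ..., a_4) in the standard basis. For each basis vector v_i, ℓ(v_i) = <v_i, a> is a linear equation in the a_j's. Collect the n equations into a matrix system V a = ℓ, where row i of V is v_i (expressed in the standard basis). Since V is invertible (lower-triangular with 1s on the diagonal, up to permutation), solve by back-substitution:
  V =
[[1, 1, 0, 0],
 [0, 1, 1, 0],
 [1, 0, 0, 0],
 [1, 1, 0, 1]]
  V a = (-2, -3, -3, -2)
Solving gives a = (-3, 1, -4, 0).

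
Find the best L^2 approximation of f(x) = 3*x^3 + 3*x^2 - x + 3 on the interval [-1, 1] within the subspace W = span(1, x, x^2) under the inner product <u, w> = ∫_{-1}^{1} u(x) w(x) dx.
g(x) = 3*x^2 + 4*x/5 + 3

The best approximation g ∈ W is the orthogonal projection of f onto W. Writing g = a_0 + a_1 x + a_2 x^2, the coefficients solve the normal equations G · a = b where
  G_{ij} = <φ_i, φ_j> and b_i = <f, φ_i>, with φ_0 = 1, φ_1 = x, φ_2 = x^2.
G =
  [2, 0, 2/3]
  [0, 2/3, 0]
  [2/3, 0, 2/5],
b = (8, 8/15, 16/5).
Solving gives a_0 = 3, a_1 = 4/5, a_2 = 3, so
  g(x) = 3*x^2 + 4*x/5 + 3.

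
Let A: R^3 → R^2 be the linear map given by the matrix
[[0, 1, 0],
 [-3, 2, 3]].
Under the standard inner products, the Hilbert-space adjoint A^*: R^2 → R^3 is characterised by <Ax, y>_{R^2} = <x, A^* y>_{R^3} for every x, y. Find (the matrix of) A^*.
A^* = A^T =
[[0, -3],
 [1, 2],
 [0, 3]]

For real matrices with standard dot products, the defining identity <Ax, y> = <x, A^* y> gives (Ax)^T y = x^T (A^*) y, i.e. x^T A^T y = x^T (A^*) y. Since this holds for all x, y, we must have A^* = A^T. Therefore
A^* =
[[0, -3],
 [1, 2],
 [0, 3]].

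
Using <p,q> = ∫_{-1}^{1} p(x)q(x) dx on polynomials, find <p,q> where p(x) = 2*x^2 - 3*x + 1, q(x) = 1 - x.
<p,q> = 16/3

Expand the product: p(x)·q(x) = -2*x^3 + 5*x^2 - 4*x + 1.
∫_{-1}^{1} of each monomial x^k gives [2/(k+1) if k even, 0 if k odd]. Integrating term-by-term (or equivalently evaluating the antiderivative F(x) = -x^4/2 + 5*x^3/3 - 2*x^2 + x at the endpoints):
  F(1) − F(−1) = 1/6 − (-31/6) = 16/3.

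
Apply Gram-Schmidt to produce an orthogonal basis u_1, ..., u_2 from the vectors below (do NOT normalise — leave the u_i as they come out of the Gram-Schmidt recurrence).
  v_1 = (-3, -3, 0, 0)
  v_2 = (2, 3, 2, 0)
Orthogonal basis:
  u_1 = (-3, -3, 0, 0)
  u_2 = (-1/2, 1/2, 2, 0)

Apply the Gram-Schmidt recurrence
  u_1 = v_1
  u_i = v_i − Σ_{j<i} ((v_i · u_j) / (u_j · u_j)) · u_j.

Step by step this gives:
  u_1 = (-3, -3, 0, 0)
  u_2 = (-1/2, 1/2, 2, 0)

Orthogonality check:
  u_2 · u_1 = 0 (should be 0)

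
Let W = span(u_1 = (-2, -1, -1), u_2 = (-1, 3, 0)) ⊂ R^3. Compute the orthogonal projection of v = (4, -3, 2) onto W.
proj_W(v) = (251/59, -172/59, 83/59)

Set up U = [u_1 | ... | u_2] ∈ R^(3×2). The projector onto W = col(U) is P = U (U^T U)^(-1) U^T.
Compute U^T U =
  [6, -1]
  [-1, 10],
and U^T v = (-7, -13).
Solve U^T U · c = U^T v for the coefficients: c = (-83/59, -85/59). The projection is proj_W(v) = U c.
Check: (v - proj_W(v)) · u_1 = 0  (should be 0).
Check: (v - proj_W(v)) · u_2 = 0  (should be 0).
Result: proj_W(v) = (251/59, -172/59, 83/59).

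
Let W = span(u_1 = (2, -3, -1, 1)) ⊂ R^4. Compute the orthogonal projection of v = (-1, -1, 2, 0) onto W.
proj_W(v) = (-2/15, 1/5, 1/15, -1/15)

Set up U = [u_1 | ... | u_1] ∈ R^(4×1). The projector onto W = col(U) is P = U (U^T U)^(-1) U^T.
Compute U^T U =
  [15],
and U^T v = (-1).
Solve U^T U · c = U^T v for the coefficients: c = (-1/15). The projection is proj_W(v) = U c.
Check: (v - proj_W(v)) · u_1 = 0  (should be 0).
Result: proj_W(v) = (-2/15, 1/5, 1/15, -1/15).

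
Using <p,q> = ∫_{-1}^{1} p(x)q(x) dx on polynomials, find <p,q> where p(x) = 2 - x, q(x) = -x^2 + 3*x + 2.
<p,q> = 14/3

Expand the product: p(x)·q(x) = x^3 - 5*x^2 + 4*x + 4.
∫_{-1}^{1} of each monomial x^k gives [2/(k+1) if k even, 0 if k odd]. Integrating term-by-term (or equivalently evaluating the antiderivative F(x) = x^4/4 - 5*x^3/3 + 2*x^2 + 4*x at the endpoints):
  F(1) − F(−1) = 55/12 − (-1/12) = 14/3.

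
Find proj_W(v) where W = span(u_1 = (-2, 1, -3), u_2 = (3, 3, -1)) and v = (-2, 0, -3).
proj_W(v) = (-310/133, 121/266, -699/266)

Set up U = [u_1 | ... | u_2] ∈ R^(3×2). The projector onto W = col(U) is P = U (U^T U)^(-1) U^T.
Compute U^T U =
  [14, 0]
  [0, 19],
and U^T v = (13, -3).
Solve U^T U · c = U^T v for the coefficients: c = (13/14, -3/19). The projection is proj_W(v) = U c.
Check: (v - proj_W(v)) · u_1 = 0  (should be 0).
Check: (v - proj_W(v)) · u_2 = 0  (should be 0).
Result: proj_W(v) = (-310/133, 121/266, -699/266).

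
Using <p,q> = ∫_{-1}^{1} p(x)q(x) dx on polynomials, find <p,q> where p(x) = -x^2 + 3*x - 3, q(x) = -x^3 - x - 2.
<p,q> = 152/15

Expand the product: p(x)·q(x) = x^5 - 3*x^4 + 4*x^3 - x^2 - 3*x + 6.
∫_{-1}^{1} of each monomial x^k gives [2/(k+1) if k even, 0 if k odd]. Integrating term-by-term (or equivalently evaluating the antiderivative F(x) = x^6/6 - 3*x^5/5 + x^4 - x^3/3 - 3*x^2/2 + 6*x at the endpoints):
  F(1) − F(−1) = 71/15 − (-27/5) = 152/15.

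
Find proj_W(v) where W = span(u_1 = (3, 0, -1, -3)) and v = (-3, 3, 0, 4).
proj_W(v) = (-63/19, 0, 21/19, 63/19)

Set up U = [u_1 | ... | u_1] ∈ R^(4×1). The projector onto W = col(U) is P = U (U^T U)^(-1) U^T.
Compute U^T U =
  [19],
and U^T v = (-21).
Solve U^T U · c = U^T v for the coefficients: c = (-21/19). The projection is proj_W(v) = U c.
Check: (v - proj_W(v)) · u_1 = 0  (should be 0).
Result: proj_W(v) = (-63/19, 0, 21/19, 63/19).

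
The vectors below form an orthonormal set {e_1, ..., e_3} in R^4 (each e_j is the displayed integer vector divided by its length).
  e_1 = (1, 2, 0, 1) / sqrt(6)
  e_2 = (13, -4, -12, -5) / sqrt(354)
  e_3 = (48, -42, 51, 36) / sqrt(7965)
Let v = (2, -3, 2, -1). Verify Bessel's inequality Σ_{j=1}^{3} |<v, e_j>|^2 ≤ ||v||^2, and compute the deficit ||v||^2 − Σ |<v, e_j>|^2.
Σ |<v, e_j>|^2 = 78/5; ||v||^2 = 18; deficit = 12/5

Write each e_j = u_j / sqrt(<u_j, u_j>) where u_j is the displayed integer vector. Then <v, e_j> = <v, u_j> / sqrt(<u_j, u_j>), so |<v, e_j>|^2 = <v, u_j>^2 / <u_j, u_j>.
Coefficients: <v, e_1> = -5/sqrt(6), <v, e_2> = 19/sqrt(354), <v, e_3> = 288/sqrt(7965).
Square and sum: Σ |<v, e_j>|^2 = 78/5.
Compute ||v||^2 = v·v = 18.
Deficit = 18 − 78/5 = 12/5 ≥ 0, confirming Bessel's inequality. (The deficit equals ||v − Σ <v,e_j> e_j||^2, the squared distance from v to span{e_j}.)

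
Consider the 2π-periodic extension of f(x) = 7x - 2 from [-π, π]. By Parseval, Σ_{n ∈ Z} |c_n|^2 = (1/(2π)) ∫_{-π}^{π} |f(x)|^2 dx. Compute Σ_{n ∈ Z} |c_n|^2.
Σ |c_n|^2 = 49π^2/3 + 4

Expand and integrate term by term over [-π, π]:
  ∫ (7x)^2 dx = 49·(2π^3/3); ∫ 2·7·(-2)·x dx = 0 (odd integrand); ∫ (-2)^2 dx = 4·2π.
So (1/(2π)) ∫_{-π}^{π} (7x - 2)^2 dx = 49π^2/3 + 4 = 49π^2/3 + 4.
Parseval ⇒ Σ |c_n|^2 = 49π^2/3 + 4.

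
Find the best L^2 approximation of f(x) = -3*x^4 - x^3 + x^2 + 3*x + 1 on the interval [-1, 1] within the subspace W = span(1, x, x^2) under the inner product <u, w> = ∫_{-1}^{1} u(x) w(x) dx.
g(x) = -11*x^2/7 + 12*x/5 + 44/35

The best approximation g ∈ W is the orthogonal projection of f onto W. Writing g = a_0 + a_1 x + a_2 x^2, the coefficients solve the normal equations G · a = b where
  G_{ij} = <φ_i, φ_j> and b_i = <f, φ_i>, with φ_0 = 1, φ_1 = x, φ_2 = x^2.
G =
  [2, 0, 2/3]
  [0, 2/3, 0]
  [2/3, 0, 2/5],
b = (22/15, 8/5, 22/105).
Solving gives a_0 = 44/35, a_1 = 12/5, a_2 = -11/7, so
  g(x) = -11*x^2/7 + 12*x/5 + 44/35.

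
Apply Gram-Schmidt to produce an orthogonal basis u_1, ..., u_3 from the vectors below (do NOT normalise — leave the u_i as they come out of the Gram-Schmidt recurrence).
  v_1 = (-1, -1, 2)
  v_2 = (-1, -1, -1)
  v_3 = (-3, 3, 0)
Orthogonal basis:
  u_1 = (-1, -1, 2)
  u_2 = (-1, -1, -1)
  u_3 = (-3, 3, 0)

Apply the Gram-Schmidt recurrence
  u_1 = v_1
  u_i = v_i − Σ_{j<i} ((v_i · u_j) / (u_j · u_j)) · u_j.

Step by step this gives:
  u_1 = (-1, -1, 2)
  u_2 = (-1, -1, -1)
  u_3 = (-3, 3, 0)

Orthogonality check:
  u_2 · u_1 = 0 (should be 0)
  u_3 · u_1 = 0 (should be 0)
  u_3 · u_2 = 0 (should be 0)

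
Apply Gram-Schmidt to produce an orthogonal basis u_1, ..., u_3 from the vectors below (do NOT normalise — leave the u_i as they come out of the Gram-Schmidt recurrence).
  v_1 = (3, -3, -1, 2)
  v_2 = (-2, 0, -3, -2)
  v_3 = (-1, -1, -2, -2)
Orthogonal basis:
  u_1 = (3, -3, -1, 2)
  u_2 = (-25/23, -21/23, -76/23, -32/23)
  u_3 = (16/171, -32/57, 4/9, -130/171)

Apply the Gram-Schmidt recurrence
  u_1 = v_1
  u_i = v_i − Σ_{j<i} ((v_i · u_j) / (u_j · u_j)) · u_j.

Step by step this gives:
  u_1 = (3, -3, -1, 2)
  u_2 = (-25/23, -21/23, -76/23, -32/23)
  u_3 = (16/171, -32/57, 4/9, -130/171)

Orthogonality check:
  u_2 · u_1 = 0 (should be 0)
  u_3 · u_1 = 0 (should be 0)
  u_3 · u_2 = 0 (should be 0)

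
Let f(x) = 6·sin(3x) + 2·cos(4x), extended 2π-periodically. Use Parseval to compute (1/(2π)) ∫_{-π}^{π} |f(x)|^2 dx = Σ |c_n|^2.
Σ |c_n|^2 = 20

Expand |f|^2 and use orthogonality of {sin(nx), cos(mx)} on [-π, π]:
  ∫_{-π}^{π} sin(nx)^2 dx = π, ∫ cos(mx)^2 dx = π, and cross terms integrate to 0.
So ∫_{-π}^{π} f(x)^2 dx = 6^2 · π + 2^2 · π = (36 + 4)π.
Divide by 2π: (36 + 4)/2 = 20.
By Parseval, this equals Σ |c_n|^2.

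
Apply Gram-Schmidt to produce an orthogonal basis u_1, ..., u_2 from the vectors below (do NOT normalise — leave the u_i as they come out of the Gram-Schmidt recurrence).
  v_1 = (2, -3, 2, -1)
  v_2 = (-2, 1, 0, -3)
Orthogonal basis:
  u_1 = (2, -3, 2, -1)
  u_2 = (-14/9, 1/3, 4/9, -29/9)

Apply the Gram-Schmidt recurrence
  u_1 = v_1
  u_i = v_i − Σ_{j<i} ((v_i · u_j) / (u_j · u_j)) · u_j.

Step by step this gives:
  u_1 = (2, -3, 2, -1)
  u_2 = (-14/9, 1/3, 4/9, -29/9)

Orthogonality check:
  u_2 · u_1 = 0 (should be 0)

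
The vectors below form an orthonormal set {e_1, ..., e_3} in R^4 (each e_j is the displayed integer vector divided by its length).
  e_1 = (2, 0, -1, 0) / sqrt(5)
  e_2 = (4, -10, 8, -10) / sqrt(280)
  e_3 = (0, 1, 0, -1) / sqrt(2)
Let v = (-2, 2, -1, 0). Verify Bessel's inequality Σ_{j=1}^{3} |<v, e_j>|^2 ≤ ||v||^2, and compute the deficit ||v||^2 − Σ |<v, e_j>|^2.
Σ |<v, e_j>|^2 = 59/7; ||v||^2 = 9; deficit = 4/7

Write each e_j = u_j / sqrt(<u_j, u_j>) where u_j is the displayed integer vector. Then <v, e_j> = <v, u_j> / sqrt(<u_j, u_j>), so |<v, e_j>|^2 = <v, u_j>^2 / <u_j, u_j>.
Coefficients: <v, e_1> = -3/sqrt(5), <v, e_2> = -36/sqrt(280), <v, e_3> = 2/sqrt(2).
Square and sum: Σ |<v, e_j>|^2 = 59/7.
Compute ||v||^2 = v·v = 9.
Deficit = 9 − 59/7 = 4/7 ≥ 0, confirming Bessel's inequality. (The deficit equals ||v − Σ <v,e_j> e_j||^2, the squared distance from v to span{e_j}.)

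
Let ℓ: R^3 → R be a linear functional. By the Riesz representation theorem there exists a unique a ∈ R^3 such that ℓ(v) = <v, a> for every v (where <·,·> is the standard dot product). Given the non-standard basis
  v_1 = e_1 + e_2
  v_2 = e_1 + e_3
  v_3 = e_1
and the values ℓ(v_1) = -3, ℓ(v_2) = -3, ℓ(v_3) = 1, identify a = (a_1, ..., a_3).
a = (1, -4, -4)

Write a = (a_1, ..., a_3) in the standard basis. For each basis vector v_i, ℓ(v_i) = <v_i, a> is a linear equation in the a_j's. Collect the n equations into a matrix system V a = ℓ, where row i of V is v_i (expressed in the standard basis). Since V is invertible (lower-triangular with 1s on the diagonal, up to permutation), solve by back-substitution:
  V =
[[1, 1, 0],
 [1, 0, 1],
 [1, 0, 0]]
  V a = (-3, -3, 1)
Solving gives a = (1, -4, -4).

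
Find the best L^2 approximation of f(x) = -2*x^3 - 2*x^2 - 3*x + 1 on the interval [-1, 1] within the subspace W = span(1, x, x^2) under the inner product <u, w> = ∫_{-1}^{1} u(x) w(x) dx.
g(x) = -2*x^2 - 21*x/5 + 1

The best approximation g ∈ W is the orthogonal projection of f onto W. Writing g = a_0 + a_1 x + a_2 x^2, the coefficients solve the normal equations G · a = b where
  G_{ij} = <φ_i, φ_j> and b_i = <f, φ_i>, with φ_0 = 1, φ_1 = x, φ_2 = x^2.
G =
  [2, 0, 2/3]
  [0, 2/3, 0]
  [2/3, 0, 2/5],
b = (2/3, -14/5, -2/15).
Solving gives a_0 = 1, a_1 = -21/5, a_2 = -2, so
  g(x) = -2*x^2 - 21*x/5 + 1.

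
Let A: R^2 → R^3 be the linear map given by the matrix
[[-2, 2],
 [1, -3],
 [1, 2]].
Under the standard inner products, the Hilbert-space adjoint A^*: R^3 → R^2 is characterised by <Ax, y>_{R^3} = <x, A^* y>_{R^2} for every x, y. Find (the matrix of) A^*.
A^* = A^T =
[[-2, 1, 1],
 [2, -3, 2]]

For real matrices with standard dot products, the defining identity <Ax, y> = <x, A^* y> gives (Ax)^T y = x^T (A^*) y, i.e. x^T A^T y = x^T (A^*) y. Since this holds for all x, y, we must have A^* = A^T. Therefore
A^* =
[[-2, 1, 1],
 [2, -3, 2]].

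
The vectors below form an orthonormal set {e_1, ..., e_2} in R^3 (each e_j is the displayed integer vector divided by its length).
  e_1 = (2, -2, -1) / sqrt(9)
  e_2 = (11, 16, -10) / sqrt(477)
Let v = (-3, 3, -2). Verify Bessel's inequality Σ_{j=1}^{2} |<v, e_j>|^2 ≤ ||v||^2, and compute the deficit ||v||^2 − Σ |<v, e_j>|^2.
Σ |<v, e_j>|^2 = 725/53; ||v||^2 = 22; deficit = 441/53

Write each e_j = u_j / sqrt(<u_j, u_j>) where u_j is the displayed integer vector. Then <v, e_j> = <v, u_j> / sqrt(<u_j, u_j>), so |<v, e_j>|^2 = <v, u_j>^2 / <u_j, u_j>.
Coefficients: <v, e_1> = -10/sqrt(9), <v, e_2> = 35/sqrt(477).
Square and sum: Σ |<v, e_j>|^2 = 725/53.
Compute ||v||^2 = v·v = 22.
Deficit = 22 − 725/53 = 441/53 ≥ 0, confirming Bessel's inequality. (The deficit equals ||v − Σ <v,e_j> e_j||^2, the squared distance from v to span{e_j}.)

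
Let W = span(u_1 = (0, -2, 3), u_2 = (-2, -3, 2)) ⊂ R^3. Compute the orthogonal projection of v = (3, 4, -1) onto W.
proj_W(v) = (256/77, 278/77, -97/77)

Set up U = [u_1 | ... | u_2] ∈ R^(3×2). The projector onto W = col(U) is P = U (U^T U)^(-1) U^T.
Compute U^T U =
  [13, 12]
  [12, 17],
and U^T v = (-11, -20).
Solve U^T U · c = U^T v for the coefficients: c = (53/77, -128/77). The projection is proj_W(v) = U c.
Check: (v - proj_W(v)) · u_1 = 0  (should be 0).
Check: (v - proj_W(v)) · u_2 = 0  (should be 0).
Result: proj_W(v) = (256/77, 278/77, -97/77).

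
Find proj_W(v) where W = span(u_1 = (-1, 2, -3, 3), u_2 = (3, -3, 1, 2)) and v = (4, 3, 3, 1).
proj_W(v) = (524/493, -568/493, 292/493, 188/493)

Set up U = [u_1 | ... | u_2] ∈ R^(4×2). The projector onto W = col(U) is P = U (U^T U)^(-1) U^T.
Compute U^T U =
  [23, -6]
  [-6, 23],
and U^T v = (-4, 8).
Solve U^T U · c = U^T v for the coefficients: c = (-44/493, 160/493). The projection is proj_W(v) = U c.
Check: (v - proj_W(v)) · u_1 = 0  (should be 0).
Check: (v - proj_W(v)) · u_2 = 0  (should be 0).
Result: proj_W(v) = (524/493, -568/493, 292/493, 188/493).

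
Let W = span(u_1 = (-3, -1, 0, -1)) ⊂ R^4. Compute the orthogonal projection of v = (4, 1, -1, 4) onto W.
proj_W(v) = (51/11, 17/11, 0, 17/11)

Set up U = [u_1 | ... | u_1] ∈ R^(4×1). The projector onto W = col(U) is P = U (U^T U)^(-1) U^T.
Compute U^T U =
  [11],
and U^T v = (-17).
Solve U^T U · c = U^T v for the coefficients: c = (-17/11). The projection is proj_W(v) = U c.
Check: (v - proj_W(v)) · u_1 = 0  (should be 0).
Result: proj_W(v) = (51/11, 17/11, 0, 17/11).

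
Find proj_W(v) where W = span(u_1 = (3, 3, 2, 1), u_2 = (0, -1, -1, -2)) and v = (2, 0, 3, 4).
proj_W(v) = (57/89, 198/89, 179/89, 301/89)

Set up U = [u_1 | ... | u_2] ∈ R^(4×2). The projector onto W = col(U) is P = U (U^T U)^(-1) U^T.
Compute U^T U =
  [23, -7]
  [-7, 6],
and U^T v = (16, -11).
Solve U^T U · c = U^T v for the coefficients: c = (19/89, -141/89). The projection is proj_W(v) = U c.
Check: (v - proj_W(v)) · u_1 = 0  (should be 0).
Check: (v - proj_W(v)) · u_2 = 0  (should be 0).
Result: proj_W(v) = (57/89, 198/89, 179/89, 301/89).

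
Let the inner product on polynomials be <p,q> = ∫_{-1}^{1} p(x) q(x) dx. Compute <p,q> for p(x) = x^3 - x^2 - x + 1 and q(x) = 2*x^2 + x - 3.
<p,q> = -56/15

Expand the product: p(x)·q(x) = 2*x^5 - x^4 - 6*x^3 + 4*x^2 + 4*x - 3.
∫_{-1}^{1} of each monomial x^k gives [2/(k+1) if k even, 0 if k odd]. Integrating term-by-term (or equivalently evaluating the antiderivative F(x) = x^6/3 - x^5/5 - 3*x^4/2 + 4*x^3/3 + 2*x^2 - 3*x at the endpoints):
  F(1) − F(−1) = -31/30 − (27/10) = -56/15.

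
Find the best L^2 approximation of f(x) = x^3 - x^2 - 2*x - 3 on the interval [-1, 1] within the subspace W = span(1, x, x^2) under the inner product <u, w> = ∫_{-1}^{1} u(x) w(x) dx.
g(x) = -x^2 - 7*x/5 - 3

The best approximation g ∈ W is the orthogonal projection of f onto W. Writing g = a_0 + a_1 x + a_2 x^2, the coefficients solve the normal equations G · a = b where
  G_{ij} = <φ_i, φ_j> and b_i = <f, φ_i>, with φ_0 = 1, φ_1 = x, φ_2 = x^2.
G =
  [2, 0, 2/3]
  [0, 2/3, 0]
  [2/3, 0, 2/5],
b = (-20/3, -14/15, -12/5).
Solving gives a_0 = -3, a_1 = -7/5, a_2 = -1, so
  g(x) = -x^2 - 7*x/5 - 3.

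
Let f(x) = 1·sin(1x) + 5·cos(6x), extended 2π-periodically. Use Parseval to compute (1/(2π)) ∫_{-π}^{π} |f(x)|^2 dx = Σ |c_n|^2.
Σ |c_n|^2 = 13

Expand |f|^2 and use orthogonality of {sin(nx), cos(mx)} on [-π, π]:
  ∫_{-π}^{π} sin(nx)^2 dx = π, ∫ cos(mx)^2 dx = π, and cross terms integrate to 0.
So ∫_{-π}^{π} f(x)^2 dx = 1^2 · π + 5^2 · π = (1 + 25)π.
Divide by 2π: (1 + 25)/2 = 13.
By Parseval, this equals Σ |c_n|^2.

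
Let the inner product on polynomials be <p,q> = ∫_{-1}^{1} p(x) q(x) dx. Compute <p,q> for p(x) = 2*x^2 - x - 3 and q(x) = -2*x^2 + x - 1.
<p,q> = 32/5

Expand the product: p(x)·q(x) = -4*x^4 + 4*x^3 + 3*x^2 - 2*x + 3.
∫_{-1}^{1} of each monomial x^k gives [2/(k+1) if k even, 0 if k odd]. Integrating term-by-term (or equivalently evaluating the antiderivative F(x) = -4*x^5/5 + x^4 + x^3 - x^2 + 3*x at the endpoints):
  F(1) − F(−1) = 16/5 − (-16/5) = 32/5.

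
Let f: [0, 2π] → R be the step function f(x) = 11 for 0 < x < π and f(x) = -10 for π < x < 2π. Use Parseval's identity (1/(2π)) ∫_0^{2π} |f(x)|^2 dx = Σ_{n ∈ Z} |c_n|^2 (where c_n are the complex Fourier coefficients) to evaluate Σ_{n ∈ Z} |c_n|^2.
Σ |c_n|^2 = 221/2

Parseval equates the L^2 energy of f (normalised by 1/(2π)) with the ℓ^2 sum of its Fourier coefficients: (1/(2π)) ∫_0^{2π} |f|^2 = Σ |c_n|^2.
Compute the left side: (1/(2π)) [∫_0^π 11^2 dx + ∫_π^{2π} (-10)^2 dx] = (1/(2π)) · (121π + 100π) = (121 + 100)/2 = 221/2.
So Σ_{n ∈ Z} |c_n|^2 = 221/2.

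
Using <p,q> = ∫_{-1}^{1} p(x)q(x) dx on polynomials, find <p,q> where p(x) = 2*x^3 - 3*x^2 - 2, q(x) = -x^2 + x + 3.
<p,q> = -44/3

Expand the product: p(x)·q(x) = -2*x^5 + 5*x^4 + 3*x^3 - 7*x^2 - 2*x - 6.
∫_{-1}^{1} of each monomial x^k gives [2/(k+1) if k even, 0 if k odd]. Integrating term-by-term (or equivalently evaluating the antiderivative F(x) = -x^6/3 + x^5 + 3*x^4/4 - 7*x^3/3 - x^2 - 6*x at the endpoints):
  F(1) − F(−1) = -95/12 − (27/4) = -44/3.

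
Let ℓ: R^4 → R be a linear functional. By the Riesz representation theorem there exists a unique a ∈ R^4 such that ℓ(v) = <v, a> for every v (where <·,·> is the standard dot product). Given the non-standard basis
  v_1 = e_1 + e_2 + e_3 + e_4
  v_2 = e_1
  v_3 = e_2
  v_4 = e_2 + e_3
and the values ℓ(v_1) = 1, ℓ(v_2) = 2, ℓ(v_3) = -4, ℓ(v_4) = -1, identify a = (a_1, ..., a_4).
a = (2, -4, 3, 0)

Write a = (a_1, ..., a_4) in the standard basis. For each basis vector v_i, ℓ(v_i) = <v_i, a> is a linear equation in the a_j's. Collect the n equations into a matrix system V a = ℓ, where row i of V is v_i (expressed in the standard basis). Since V is invertible (lower-triangular with 1s on the diagonal, up to permutation), solve by back-substitution:
  V =
[[1, 1, 1, 1],
 [1, 0, 0, 0],
 [0, 1, 0, 0],
 [0, 1, 1, 0]]
  V a = (1, 2, -4, -1)
Solving gives a = (2, -4, 3, 0).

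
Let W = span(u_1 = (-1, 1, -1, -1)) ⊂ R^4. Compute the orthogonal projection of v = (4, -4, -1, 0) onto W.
proj_W(v) = (7/4, -7/4, 7/4, 7/4)

Set up U = [u_1 | ... | u_1] ∈ R^(4×1). The projector onto W = col(U) is P = U (U^T U)^(-1) U^T.
Compute U^T U =
  [4],
and U^T v = (-7).
Solve U^T U · c = U^T v for the coefficients: c = (-7/4). The projection is proj_W(v) = U c.
Check: (v - proj_W(v)) · u_1 = 0  (should be 0).
Result: proj_W(v) = (7/4, -7/4, 7/4, 7/4).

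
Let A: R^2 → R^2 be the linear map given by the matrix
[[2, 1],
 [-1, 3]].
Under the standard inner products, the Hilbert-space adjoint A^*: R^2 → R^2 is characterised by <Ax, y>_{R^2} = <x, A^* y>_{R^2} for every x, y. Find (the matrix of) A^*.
A^* = A^T =
[[2, -1],
 [1, 3]]

For real matrices with standard dot products, the defining identity <Ax, y> = <x, A^* y> gives (Ax)^T y = x^T (A^*) y, i.e. x^T A^T y = x^T (A^*) y. Since this holds for all x, y, we must have A^* = A^T. Therefore
A^* =
[[2, -1],
 [1, 3]].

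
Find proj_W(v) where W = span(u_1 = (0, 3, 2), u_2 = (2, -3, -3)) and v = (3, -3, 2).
proj_W(v) = (84/61, -51/61, -76/61)

Set up U = [u_1 | ... | u_2] ∈ R^(3×2). The projector onto W = col(U) is P = U (U^T U)^(-1) U^T.
Compute U^T U =
  [13, -15]
  [-15, 22],
and U^T v = (-5, 9).
Solve U^T U · c = U^T v for the coefficients: c = (25/61, 42/61). The projection is proj_W(v) = U c.
Check: (v - proj_W(v)) · u_1 = 0  (should be 0).
Check: (v - proj_W(v)) · u_2 = 0  (should be 0).
Result: proj_W(v) = (84/61, -51/61, -76/61).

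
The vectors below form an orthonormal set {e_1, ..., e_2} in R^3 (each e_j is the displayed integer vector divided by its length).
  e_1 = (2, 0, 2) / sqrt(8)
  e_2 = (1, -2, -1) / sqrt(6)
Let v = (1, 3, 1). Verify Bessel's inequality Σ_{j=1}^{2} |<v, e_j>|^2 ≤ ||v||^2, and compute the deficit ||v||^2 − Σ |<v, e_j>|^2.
Σ |<v, e_j>|^2 = 8; ||v||^2 = 11; deficit = 3

Write each e_j = u_j / sqrt(<u_j, u_j>) where u_j is the displayed integer vector. Then <v, e_j> = <v, u_j> / sqrt(<u_j, u_j>), so |<v, e_j>|^2 = <v, u_j>^2 / <u_j, u_j>.
Coefficients: <v, e_1> = 4/sqrt(8), <v, e_2> = -6/sqrt(6).
Square and sum: Σ |<v, e_j>|^2 = 8.
Compute ||v||^2 = v·v = 11.
Deficit = 11 − 8 = 3 ≥ 0, confirming Bessel's inequality. (The deficit equals ||v − Σ <v,e_j> e_j||^2, the squared distance from v to span{e_j}.)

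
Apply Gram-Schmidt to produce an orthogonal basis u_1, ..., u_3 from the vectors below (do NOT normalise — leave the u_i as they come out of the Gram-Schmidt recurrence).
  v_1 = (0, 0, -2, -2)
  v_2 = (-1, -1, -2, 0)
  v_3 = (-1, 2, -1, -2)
Orthogonal basis:
  u_1 = (0, 0, -2, -2)
  u_2 = (-1, -1, -1, 1)
  u_3 = (-3/2, 3/2, 0, 0)

Apply the Gram-Schmidt recurrence
  u_1 = v_1
  u_i = v_i − Σ_{j<i} ((v_i · u_j) / (u_j · u_j)) · u_j.

Step by step this gives:
  u_1 = (0, 0, -2, -2)
  u_2 = (-1, -1, -1, 1)
  u_3 = (-3/2, 3/2, 0, 0)

Orthogonality check:
  u_2 · u_1 = 0 (should be 0)
  u_3 · u_1 = 0 (should be 0)
  u_3 · u_2 = 0 (should be 0)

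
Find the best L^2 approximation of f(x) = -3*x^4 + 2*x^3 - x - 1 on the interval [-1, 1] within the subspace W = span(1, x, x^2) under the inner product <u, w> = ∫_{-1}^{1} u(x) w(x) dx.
g(x) = -18*x^2/7 + x/5 - 26/35

The best approximation g ∈ W is the orthogonal projection of f onto W. Writing g = a_0 + a_1 x + a_2 x^2, the coefficients solve the normal equations G · a = b where
  G_{ij} = <φ_i, φ_j> and b_i = <f, φ_i>, with φ_0 = 1, φ_1 = x, φ_2 = x^2.
G =
  [2, 0, 2/3]
  [0, 2/3, 0]
  [2/3, 0, 2/5],
b = (-16/5, 2/15, -32/21).
Solving gives a_0 = -26/35, a_1 = 1/5, a_2 = -18/7, so
  g(x) = -18*x^2/7 + x/5 - 26/35.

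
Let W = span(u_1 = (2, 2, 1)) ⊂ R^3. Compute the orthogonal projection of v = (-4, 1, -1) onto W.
proj_W(v) = (-14/9, -14/9, -7/9)

Set up U = [u_1 | ... | u_1] ∈ R^(3×1). The projector onto W = col(U) is P = U (U^T U)^(-1) U^T.
Compute U^T U =
  [9],
and U^T v = (-7).
Solve U^T U · c = U^T v for the coefficients: c = (-7/9). The projection is proj_W(v) = U c.
Check: (v - proj_W(v)) · u_1 = 0  (should be 0).
Result: proj_W(v) = (-14/9, -14/9, -7/9).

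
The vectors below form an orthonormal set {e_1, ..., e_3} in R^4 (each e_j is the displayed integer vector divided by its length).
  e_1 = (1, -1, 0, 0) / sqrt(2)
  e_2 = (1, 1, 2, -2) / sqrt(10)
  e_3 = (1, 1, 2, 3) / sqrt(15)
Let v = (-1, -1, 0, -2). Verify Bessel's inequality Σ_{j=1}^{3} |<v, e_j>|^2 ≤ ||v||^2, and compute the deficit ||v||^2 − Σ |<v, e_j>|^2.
Σ |<v, e_j>|^2 = 14/3; ||v||^2 = 6; deficit = 4/3

Write each e_j = u_j / sqrt(<u_j, u_j>) where u_j is the displayed integer vector. Then <v, e_j> = <v, u_j> / sqrt(<u_j, u_j>), so |<v, e_j>|^2 = <v, u_j>^2 / <u_j, u_j>.
Coefficients: <v, e_1> = 0/sqrt(2), <v, e_2> = 2/sqrt(10), <v, e_3> = -8/sqrt(15).
Square and sum: Σ |<v, e_j>|^2 = 14/3.
Compute ||v||^2 = v·v = 6.
Deficit = 6 − 14/3 = 4/3 ≥ 0, confirming Bessel's inequality. (The deficit equals ||v − Σ <v,e_j> e_j||^2, the squared distance from v to span{e_j}.)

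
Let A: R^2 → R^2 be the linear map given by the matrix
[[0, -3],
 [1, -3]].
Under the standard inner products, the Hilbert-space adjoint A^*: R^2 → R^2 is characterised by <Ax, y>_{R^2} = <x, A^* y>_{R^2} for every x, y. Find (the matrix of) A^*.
A^* = A^T =
[[0, 1],
 [-3, -3]]

For real matrices with standard dot products, the defining identity <Ax, y> = <x, A^* y> gives (Ax)^T y = x^T (A^*) y, i.e. x^T A^T y = x^T (A^*) y. Since this holds for all x, y, we must have A^* = A^T. Therefore
A^* =
[[0, 1],
 [-3, -3]].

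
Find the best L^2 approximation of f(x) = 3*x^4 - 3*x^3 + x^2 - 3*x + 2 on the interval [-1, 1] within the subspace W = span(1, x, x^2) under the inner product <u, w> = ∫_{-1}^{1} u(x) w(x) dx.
g(x) = 25*x^2/7 - 24*x/5 + 61/35

The best approximation g ∈ W is the orthogonal projection of f onto W. Writing g = a_0 + a_1 x + a_2 x^2, the coefficients solve the normal equations G · a = b where
  G_{ij} = <φ_i, φ_j> and b_i = <f, φ_i>, with φ_0 = 1, φ_1 = x, φ_2 = x^2.
G =
  [2, 0, 2/3]
  [0, 2/3, 0]
  [2/3, 0, 2/5],
b = (88/15, -16/5, 272/105).
Solving gives a_0 = 61/35, a_1 = -24/5, a_2 = 25/7, so
  g(x) = 25*x^2/7 - 24*x/5 + 61/35.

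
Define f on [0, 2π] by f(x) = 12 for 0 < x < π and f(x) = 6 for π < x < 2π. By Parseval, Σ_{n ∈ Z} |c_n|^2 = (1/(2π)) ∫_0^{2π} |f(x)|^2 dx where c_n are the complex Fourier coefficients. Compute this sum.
Σ |c_n|^2 = 90

Parseval equates the L^2 energy of f (normalised by 1/(2π)) with the ℓ^2 sum of its Fourier coefficients: (1/(2π)) ∫_0^{2π} |f|^2 = Σ |c_n|^2.
Compute the left side: (1/(2π)) [∫_0^π 12^2 dx + ∫_π^{2π} 6^2 dx] = (1/(2π)) · (144π + 36π) = (144 + 36)/2 = 90.
So Σ_{n ∈ Z} |c_n|^2 = 90.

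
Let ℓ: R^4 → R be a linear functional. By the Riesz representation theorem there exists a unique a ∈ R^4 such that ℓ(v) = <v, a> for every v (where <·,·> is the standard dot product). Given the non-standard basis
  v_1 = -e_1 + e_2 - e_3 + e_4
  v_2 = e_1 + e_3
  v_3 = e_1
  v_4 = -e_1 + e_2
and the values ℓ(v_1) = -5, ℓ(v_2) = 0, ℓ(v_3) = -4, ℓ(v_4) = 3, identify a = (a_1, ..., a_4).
a = (-4, -1, 4, -4)

Write a = (a_1, ..., a_4) in the standard basis. For each basis vector v_i, ℓ(v_i) = <v_i, a> is a linear equation in the a_j's. Collect the n equations into a matrix system V a = ℓ, where row i of V is v_i (expressed in the standard basis). Since V is invertible (lower-triangular with 1s on the diagonal, up to permutation), solve by back-substitution:
  V =
[[-1, 1, -1, 1],
 [1, 0, 1, 0],
 [1, 0, 0, 0],
 [-1, 1, 0, 0]]
  V a = (-5, 0, -4, 3)
Solving gives a = (-4, -1, 4, -4).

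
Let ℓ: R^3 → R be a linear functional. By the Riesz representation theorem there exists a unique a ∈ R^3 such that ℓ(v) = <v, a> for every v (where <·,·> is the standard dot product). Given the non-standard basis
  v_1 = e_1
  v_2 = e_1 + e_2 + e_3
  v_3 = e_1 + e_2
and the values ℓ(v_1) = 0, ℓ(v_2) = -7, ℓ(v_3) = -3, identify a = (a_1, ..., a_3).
a = (0, -3, -4)

Write a = (a_1, ..., a_3) in the standard basis. For each basis vector v_i, ℓ(v_i) = <v_i, a> is a linear equation in the a_j's. Collect the n equations into a matrix system V a = ℓ, where row i of V is v_i (expressed in the standard basis). Since V is invertible (lower-triangular with 1s on the diagonal, up to permutation), solve by back-substitution:
  V =
[[1, 0, 0],
 [1, 1, 1],
 [1, 1, 0]]
  V a = (0, -7, -3)
Solving gives a = (0, -3, -4).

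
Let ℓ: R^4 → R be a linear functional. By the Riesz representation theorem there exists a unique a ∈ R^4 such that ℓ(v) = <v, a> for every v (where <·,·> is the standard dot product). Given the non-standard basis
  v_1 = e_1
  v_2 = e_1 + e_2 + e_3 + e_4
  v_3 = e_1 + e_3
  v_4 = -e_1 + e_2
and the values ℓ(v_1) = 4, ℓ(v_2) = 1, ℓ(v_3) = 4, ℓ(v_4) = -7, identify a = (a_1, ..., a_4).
a = (4, -3, 0, 0)

Write a = (a_1, ..., a_4) in the standard basis. For each basis vector v_i, ℓ(v_i) = <v_i, a> is a linear equation in the a_j's. Collect the n equations into a matrix system V a = ℓ, where row i of V is v_i (expressed in the standard basis). Since V is invertible (lower-triangular with 1s on the diagonal, up to permutation), solve by back-substitution:
  V =
[[1, 0, 0, 0],
 [1, 1, 1, 1],
 [1, 0, 1, 0],
 [-1, 1, 0, 0]]
  V a = (4, 1, 4, -7)
Solving gives a = (4, -3, 0, 0).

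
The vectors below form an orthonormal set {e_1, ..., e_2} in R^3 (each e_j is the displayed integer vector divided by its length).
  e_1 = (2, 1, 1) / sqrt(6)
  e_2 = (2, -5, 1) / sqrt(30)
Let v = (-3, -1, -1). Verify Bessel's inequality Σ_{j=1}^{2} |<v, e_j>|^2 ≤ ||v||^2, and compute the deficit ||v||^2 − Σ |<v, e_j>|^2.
Σ |<v, e_j>|^2 = 54/5; ||v||^2 = 11; deficit = 1/5

Write each e_j = u_j / sqrt(<u_j, u_j>) where u_j is the displayed integer vector. Then <v, e_j> = <v, u_j> / sqrt(<u_j, u_j>), so |<v, e_j>|^2 = <v, u_j>^2 / <u_j, u_j>.
Coefficients: <v, e_1> = -8/sqrt(6), <v, e_2> = -2/sqrt(30).
Square and sum: Σ |<v, e_j>|^2 = 54/5.
Compute ||v||^2 = v·v = 11.
Deficit = 11 − 54/5 = 1/5 ≥ 0, confirming Bessel's inequality. (The deficit equals ||v − Σ <v,e_j> e_j||^2, the squared distance from v to span{e_j}.)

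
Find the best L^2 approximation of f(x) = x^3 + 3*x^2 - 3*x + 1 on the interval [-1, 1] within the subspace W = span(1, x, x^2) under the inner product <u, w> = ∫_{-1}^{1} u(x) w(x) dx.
g(x) = 3*x^2 - 12*x/5 + 1

The best approximation g ∈ W is the orthogonal projection of f onto W. Writing g = a_0 + a_1 x + a_2 x^2, the coefficients solve the normal equations G · a = b where
  G_{ij} = <φ_i, φ_j> and b_i = <f, φ_i>, with φ_0 = 1, φ_1 = x, φ_2 = x^2.
G =
  [2, 0, 2/3]
  [0, 2/3, 0]
  [2/3, 0, 2/5],
b = (4, -8/5, 28/15).
Solving gives a_0 = 1, a_1 = -12/5, a_2 = 3, so
  g(x) = 3*x^2 - 12*x/5 + 1.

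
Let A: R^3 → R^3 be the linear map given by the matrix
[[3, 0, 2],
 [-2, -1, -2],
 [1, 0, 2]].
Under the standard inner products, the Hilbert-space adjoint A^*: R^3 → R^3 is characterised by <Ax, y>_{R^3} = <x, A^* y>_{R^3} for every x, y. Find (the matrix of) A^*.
A^* = A^T =
[[3, -2, 1],
 [0, -1, 0],
 [2, -2, 2]]

For real matrices with standard dot products, the defining identity <Ax, y> = <x, A^* y> gives (Ax)^T y = x^T (A^*) y, i.e. x^T A^T y = x^T (A^*) y. Since this holds for all x, y, we must have A^* = A^T. Therefore
A^* =
[[3, -2, 1],
 [0, -1, 0],
 [2, -2, 2]].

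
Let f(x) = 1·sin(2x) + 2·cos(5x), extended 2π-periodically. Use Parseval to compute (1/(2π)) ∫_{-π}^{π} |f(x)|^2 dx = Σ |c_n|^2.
Σ |c_n|^2 = 5/2

Expand |f|^2 and use orthogonality of {sin(nx), cos(mx)} on [-π, π]:
  ∫_{-π}^{π} sin(nx)^2 dx = π, ∫ cos(mx)^2 dx = π, and cross terms integrate to 0.
So ∫_{-π}^{π} f(x)^2 dx = 1^2 · π + 2^2 · π = (1 + 4)π.
Divide by 2π: (1 + 4)/2 = 5/2.
By Parseval, this equals Σ |c_n|^2.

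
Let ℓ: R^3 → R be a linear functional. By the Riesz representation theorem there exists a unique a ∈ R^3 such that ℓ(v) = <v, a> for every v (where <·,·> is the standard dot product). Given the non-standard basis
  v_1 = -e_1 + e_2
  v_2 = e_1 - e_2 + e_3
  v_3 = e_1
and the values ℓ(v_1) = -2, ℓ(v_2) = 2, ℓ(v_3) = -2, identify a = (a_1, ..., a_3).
a = (-2, -4, 0)

Write a = (a_1, ..., a_3) in the standard basis. For each basis vector v_i, ℓ(v_i) = <v_i, a> is a linear equation in the a_j's. Collect the n equations into a matrix system V a = ℓ, where row i of V is v_i (expressed in the standard basis). Since V is invertible (lower-triangular with 1s on the diagonal, up to permutation), solve by back-substitution:
  V =
[[-1, 1, 0],
 [1, -1, 1],
 [1, 0, 0]]
  V a = (-2, 2, -2)
Solving gives a = (-2, -4, 0).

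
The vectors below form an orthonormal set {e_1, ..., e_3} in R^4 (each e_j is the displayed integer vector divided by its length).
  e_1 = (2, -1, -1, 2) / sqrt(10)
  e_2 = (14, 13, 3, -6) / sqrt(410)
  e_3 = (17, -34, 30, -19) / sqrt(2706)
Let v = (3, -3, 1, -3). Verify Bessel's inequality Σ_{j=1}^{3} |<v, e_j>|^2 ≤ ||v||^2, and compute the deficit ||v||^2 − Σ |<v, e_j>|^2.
Σ |<v, e_j>|^2 = 254/11; ||v||^2 = 28; deficit = 54/11

Write each e_j = u_j / sqrt(<u_j, u_j>) where u_j is the displayed integer vector. Then <v, e_j> = <v, u_j> / sqrt(<u_j, u_j>), so |<v, e_j>|^2 = <v, u_j>^2 / <u_j, u_j>.
Coefficients: <v, e_1> = 2/sqrt(10), <v, e_2> = 24/sqrt(410), <v, e_3> = 240/sqrt(2706).
Square and sum: Σ |<v, e_j>|^2 = 254/11.
Compute ||v||^2 = v·v = 28.
Deficit = 28 − 254/11 = 54/11 ≥ 0, confirming Bessel's inequality. (The deficit equals ||v − Σ <v,e_j> e_j||^2, the squared distance from v to span{e_j}.)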